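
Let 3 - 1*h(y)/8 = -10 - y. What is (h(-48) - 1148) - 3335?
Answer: -4763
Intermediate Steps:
h(y) = 104 + 8*y (h(y) = 24 - 8*(-10 - y) = 24 + (80 + 8*y) = 104 + 8*y)
(h(-48) - 1148) - 3335 = ((104 + 8*(-48)) - 1148) - 3335 = ((104 - 384) - 1148) - 3335 = (-280 - 1148) - 3335 = -1428 - 3335 = -4763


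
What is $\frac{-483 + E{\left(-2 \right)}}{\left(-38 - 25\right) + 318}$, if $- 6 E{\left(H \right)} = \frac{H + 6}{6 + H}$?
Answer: $- \frac{2899}{1530} \approx -1.8948$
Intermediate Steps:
$E{\left(H \right)} = - \frac{1}{6}$ ($E{\left(H \right)} = - \frac{\left(H + 6\right) \frac{1}{6 + H}}{6} = - \frac{\left(6 + H\right) \frac{1}{6 + H}}{6} = \left(- \frac{1}{6}\right) 1 = - \frac{1}{6}$)
$\frac{-483 + E{\left(-2 \right)}}{\left(-38 - 25\right) + 318} = \frac{-483 - \frac{1}{6}}{\left(-38 - 25\right) + 318} = - \frac{2899}{6 \left(-63 + 318\right)} = - \frac{2899}{6 \cdot 255} = \left(- \frac{2899}{6}\right) \frac{1}{255} = - \frac{2899}{1530}$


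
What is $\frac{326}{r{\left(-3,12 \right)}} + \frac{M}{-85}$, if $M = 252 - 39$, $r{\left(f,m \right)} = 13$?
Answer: $\frac{24941}{1105} \approx 22.571$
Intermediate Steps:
$M = 213$
$\frac{326}{r{\left(-3,12 \right)}} + \frac{M}{-85} = \frac{326}{13} + \frac{213}{-85} = 326 \cdot \frac{1}{13} + 213 \left(- \frac{1}{85}\right) = \frac{326}{13} - \frac{213}{85} = \frac{24941}{1105}$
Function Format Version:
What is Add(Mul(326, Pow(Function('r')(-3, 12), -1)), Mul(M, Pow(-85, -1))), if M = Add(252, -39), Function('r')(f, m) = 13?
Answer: Rational(24941, 1105) ≈ 22.571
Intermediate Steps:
M = 213
Add(Mul(326, Pow(Function('r')(-3, 12), -1)), Mul(M, Pow(-85, -1))) = Add(Mul(326, Pow(13, -1)), Mul(213, Pow(-85, -1))) = Add(Mul(326, Rational(1, 13)), Mul(213, Rational(-1, 85))) = Add(Rational(326, 13), Rational(-213, 85)) = Rational(24941, 1105)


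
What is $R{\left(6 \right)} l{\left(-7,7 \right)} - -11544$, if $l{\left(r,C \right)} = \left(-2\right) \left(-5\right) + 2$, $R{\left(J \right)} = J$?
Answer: $11616$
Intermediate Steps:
$l{\left(r,C \right)} = 12$ ($l{\left(r,C \right)} = 10 + 2 = 12$)
$R{\left(6 \right)} l{\left(-7,7 \right)} - -11544 = 6 \cdot 12 - -11544 = 72 + 11544 = 11616$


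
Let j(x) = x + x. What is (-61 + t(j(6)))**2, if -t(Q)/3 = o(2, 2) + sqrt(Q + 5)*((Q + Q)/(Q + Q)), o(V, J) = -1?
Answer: 3517 + 348*sqrt(17) ≈ 4951.8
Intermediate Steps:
j(x) = 2*x
t(Q) = 3 - 3*sqrt(5 + Q) (t(Q) = -3*(-1 + sqrt(Q + 5)*((Q + Q)/(Q + Q))) = -3*(-1 + sqrt(5 + Q)*((2*Q)/((2*Q)))) = -3*(-1 + sqrt(5 + Q)*((2*Q)*(1/(2*Q)))) = -3*(-1 + sqrt(5 + Q)*1) = -3*(-1 + sqrt(5 + Q)) = 3 - 3*sqrt(5 + Q))
(-61 + t(j(6)))**2 = (-61 + (3 - 3*sqrt(5 + 2*6)))**2 = (-61 + (3 - 3*sqrt(5 + 12)))**2 = (-61 + (3 - 3*sqrt(17)))**2 = (-58 - 3*sqrt(17))**2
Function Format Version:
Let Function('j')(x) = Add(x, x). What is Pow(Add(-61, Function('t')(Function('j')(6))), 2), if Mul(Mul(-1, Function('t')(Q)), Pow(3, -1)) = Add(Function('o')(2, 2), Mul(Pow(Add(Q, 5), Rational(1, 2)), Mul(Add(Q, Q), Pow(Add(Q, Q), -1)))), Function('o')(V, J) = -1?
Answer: Add(3517, Mul(348, Pow(17, Rational(1, 2)))) ≈ 4951.8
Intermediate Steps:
Function('j')(x) = Mul(2, x)
Function('t')(Q) = Add(3, Mul(-3, Pow(Add(5, Q), Rational(1, 2)))) (Function('t')(Q) = Mul(-3, Add(-1, Mul(Pow(Add(Q, 5), Rational(1, 2)), Mul(Add(Q, Q), Pow(Add(Q, Q), -1))))) = Mul(-3, Add(-1, Mul(Pow(Add(5, Q), Rational(1, 2)), Mul(Mul(2, Q), Pow(Mul(2, Q), -1))))) = Mul(-3, Add(-1, Mul(Pow(Add(5, Q), Rational(1, 2)), Mul(Mul(2, Q), Mul(Rational(1, 2), Pow(Q, -1)))))) = Mul(-3, Add(-1, Mul(Pow(Add(5, Q), Rational(1, 2)), 1))) = Mul(-3, Add(-1, Pow(Add(5, Q), Rational(1, 2)))) = Add(3, Mul(-3, Pow(Add(5, Q), Rational(1, 2)))))
Pow(Add(-61, Function('t')(Function('j')(6))), 2) = Pow(Add(-61, Add(3, Mul(-3, Pow(Add(5, Mul(2, 6)), Rational(1, 2))))), 2) = Pow(Add(-61, Add(3, Mul(-3, Pow(Add(5, 12), Rational(1, 2))))), 2) = Pow(Add(-61, Add(3, Mul(-3, Pow(17, Rational(1, 2))))), 2) = Pow(Add(-58, Mul(-3, Pow(17, Rational(1, 2)))), 2)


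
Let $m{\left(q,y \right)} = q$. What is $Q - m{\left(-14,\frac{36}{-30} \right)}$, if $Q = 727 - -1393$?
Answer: $2134$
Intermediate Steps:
$Q = 2120$ ($Q = 727 + 1393 = 2120$)
$Q - m{\left(-14,\frac{36}{-30} \right)} = 2120 - -14 = 2120 + 14 = 2134$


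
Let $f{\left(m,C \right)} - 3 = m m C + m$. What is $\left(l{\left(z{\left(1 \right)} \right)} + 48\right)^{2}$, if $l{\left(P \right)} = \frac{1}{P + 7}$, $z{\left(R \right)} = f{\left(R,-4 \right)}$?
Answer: $\frac{113569}{49} \approx 2317.7$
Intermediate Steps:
$f{\left(m,C \right)} = 3 + m + C m^{2}$ ($f{\left(m,C \right)} = 3 + \left(m m C + m\right) = 3 + \left(m^{2} C + m\right) = 3 + \left(C m^{2} + m\right) = 3 + \left(m + C m^{2}\right) = 3 + m + C m^{2}$)
$z{\left(R \right)} = 3 + R - 4 R^{2}$
$l{\left(P \right)} = \frac{1}{7 + P}$
$\left(l{\left(z{\left(1 \right)} \right)} + 48\right)^{2} = \left(\frac{1}{7 + \left(3 + 1 - 4 \cdot 1^{2}\right)} + 48\right)^{2} = \left(\frac{1}{7 + \left(3 + 1 - 4\right)} + 48\right)^{2} = \left(\frac{1}{7 + 0} + 48\right)^{2} = \left(\frac{1}{7} + 48\right)^{2} = \left(\frac{337}{7}\right)^{2} = \frac{113569}{49}$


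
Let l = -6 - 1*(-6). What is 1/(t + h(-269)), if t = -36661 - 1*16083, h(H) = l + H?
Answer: -1/53013 ≈ -1.8863e-5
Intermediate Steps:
l = 0 (l = -6 + 6 = 0)
h(H) = H (h(H) = 0 + H = H)
t = -52744 (t = -36661 - 16083 = -52744)
1/(t + h(-269)) = 1/(-52744 - 269) = 1/(-53013) = -1/53013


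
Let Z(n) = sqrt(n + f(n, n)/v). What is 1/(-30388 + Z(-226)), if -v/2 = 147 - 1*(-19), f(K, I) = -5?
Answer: -10088816/306579015635 - 2*I*sqrt(6227241)/306579015635 ≈ -3.2908e-5 - 1.6279e-8*I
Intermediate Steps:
v = -332 (v = -2*(147 - 1*(-19)) = -2*(147 + 19) = -2*166 = -332)
Z(n) = sqrt(5/332 + n) (Z(n) = sqrt(n - 5/(-332)) = sqrt(n - 5*(-1/332)) = sqrt(n + 5/332) = sqrt(5/332 + n))
1/(-30388 + Z(-226)) = 1/(-30388 + sqrt(415 + 27556*(-226))/166) = 1/(-30388 + sqrt(415 - 6227656)/166) = 1/(-30388 + sqrt(-6227241)/166) = 1/(-30388 + (I*sqrt(6227241))/166) = 1/(-30388 + I*sqrt(6227241)/166)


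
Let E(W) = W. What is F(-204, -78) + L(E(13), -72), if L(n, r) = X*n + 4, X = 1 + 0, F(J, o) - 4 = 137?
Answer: 158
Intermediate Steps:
F(J, o) = 141 (F(J, o) = 4 + 137 = 141)
X = 1
L(n, r) = 4 + n (L(n, r) = 1*n + 4 = n + 4 = 4 + n)
F(-204, -78) + L(E(13), -72) = 141 + (4 + 13) = 141 + 17 = 158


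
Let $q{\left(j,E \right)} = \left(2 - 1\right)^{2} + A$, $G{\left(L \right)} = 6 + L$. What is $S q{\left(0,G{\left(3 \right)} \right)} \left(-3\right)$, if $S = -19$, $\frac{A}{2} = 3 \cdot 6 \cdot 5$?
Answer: $10317$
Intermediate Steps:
$A = 180$ ($A = 2 \cdot 3 \cdot 6 \cdot 5 = 2 \cdot 18 \cdot 5 = 2 \cdot 90 = 180$)
$q{\left(j,E \right)} = 181$ ($q{\left(j,E \right)} = \left(2 - 1\right)^{2} + 180 = 1^{2} + 180 = 1 + 180 = 181$)
$S q{\left(0,G{\left(3 \right)} \right)} \left(-3\right) = \left(-19\right) 181 \left(-3\right) = \left(-3439\right) \left(-3\right) = 10317$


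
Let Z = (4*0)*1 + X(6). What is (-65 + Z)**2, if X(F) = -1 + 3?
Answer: 3969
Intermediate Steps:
X(F) = 2
Z = 2 (Z = (4*0)*1 + 2 = 0*1 + 2 = 0 + 2 = 2)
(-65 + Z)**2 = (-65 + 2)**2 = (-63)**2 = 3969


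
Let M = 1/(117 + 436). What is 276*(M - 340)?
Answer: -51893244/553 ≈ -93840.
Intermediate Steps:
M = 1/553 ≈ 0.0018083
276*(M - 340) = 276*(1/553 - 340) = 276*(-188019/553) = -51893244/553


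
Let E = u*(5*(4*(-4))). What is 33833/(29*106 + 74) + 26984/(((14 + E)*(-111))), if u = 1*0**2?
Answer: -16184575/2445996 ≈ -6.6168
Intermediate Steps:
u = 0 (u = 1*0 = 0)
E = 0 (E = 0*(5*(4*(-4))) = 0*(5*(-16)) = 0*(-80) = 0)
33833/(29*106 + 74) + 26984/(((14 + E)*(-111))) = 33833/(29*106 + 74) + 26984/(((14 + 0)*(-111))) = 33833/(3074 + 74) + 26984/((14*(-111))) = 33833/3148 + 26984/(-1554) = 33833*(1/3148) + 26984*(-1/1554) = 33833/3148 - 13492/777 = -16184575/2445996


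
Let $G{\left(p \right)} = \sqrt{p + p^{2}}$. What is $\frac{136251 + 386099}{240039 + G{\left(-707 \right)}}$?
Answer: $\frac{125384371650}{57618222379} - \frac{522350 \sqrt{499142}}{57618222379} \approx 2.1697$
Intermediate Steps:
$\frac{136251 + 386099}{240039 + G{\left(-707 \right)}} = \frac{136251 + 386099}{240039 + \sqrt{- 707 \left(1 - 707\right)}} = \frac{522350}{240039 + \sqrt{\left(-707\right) \left(-706\right)}} = \frac{522350}{240039 + \sqrt{499142}}$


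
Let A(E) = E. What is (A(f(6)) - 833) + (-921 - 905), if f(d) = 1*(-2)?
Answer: -2661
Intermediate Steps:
f(d) = -2
(A(f(6)) - 833) + (-921 - 905) = (-2 - 833) + (-921 - 905) = -835 - 1826 = -2661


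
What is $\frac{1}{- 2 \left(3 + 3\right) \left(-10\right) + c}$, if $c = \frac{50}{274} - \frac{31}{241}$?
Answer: $\frac{33017}{3963818} \approx 0.0083296$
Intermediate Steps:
$c = \frac{1778}{33017}$ ($c = 50 \cdot \frac{1}{274} - \frac{31}{241} = \frac{25}{137} - \frac{31}{241} = \frac{1778}{33017} \approx 0.053851$)
$\frac{1}{- 2 \left(3 + 3\right) \left(-10\right) + c} = \frac{1}{- 2 \left(3 + 3\right) \left(-10\right) + \frac{1778}{33017}} = \frac{1}{\left(-2\right) 6 \left(-10\right) + \frac{1778}{33017}} = \frac{1}{\left(-12\right) \left(-10\right) + \frac{1778}{33017}} = \frac{1}{120 + \frac{1778}{33017}} = \frac{1}{\frac{3963818}{33017}} = \frac{33017}{3963818}$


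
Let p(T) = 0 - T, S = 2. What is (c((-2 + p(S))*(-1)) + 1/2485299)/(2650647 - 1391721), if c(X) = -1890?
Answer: -4697215109/3128807528874 ≈ -0.0015013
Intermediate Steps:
p(T) = -T
(c((-2 + p(S))*(-1)) + 1/2485299)/(2650647 - 1391721) = (-1890 + 1/2485299)/(2650647 - 1391721) = (-1890 + 1/2485299)/1258926 = -4697215109/2485299*1/1258926 = -4697215109/3128807528874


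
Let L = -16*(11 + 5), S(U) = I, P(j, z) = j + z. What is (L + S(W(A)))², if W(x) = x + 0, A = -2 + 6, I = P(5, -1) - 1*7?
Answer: 67081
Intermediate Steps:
I = -3 (I = (5 - 1) - 1*7 = 4 - 7 = -3)
A = 4
W(x) = x
S(U) = -3
L = -256 (L = -16*16 = -256)
(L + S(W(A)))² = (-256 - 3)² = (-259)² = 67081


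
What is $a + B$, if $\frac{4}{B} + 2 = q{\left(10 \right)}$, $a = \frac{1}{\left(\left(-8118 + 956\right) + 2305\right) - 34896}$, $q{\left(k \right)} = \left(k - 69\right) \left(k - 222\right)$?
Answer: $\frac{73253}{248575509} \approx 0.00029469$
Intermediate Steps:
$q{\left(k \right)} = \left(-222 + k\right) \left(-69 + k\right)$ ($q{\left(k \right)} = \left(-69 + k\right) \left(-222 + k\right) = \left(-222 + k\right) \left(-69 + k\right)$)
$a = - \frac{1}{39753}$ ($a = \frac{1}{\left(-7162 + 2305\right) - 34896} = \frac{1}{-4857 - 34896} = \frac{1}{-39753} = - \frac{1}{39753} \approx -2.5155 \cdot 10^{-5}$)
$B = \frac{2}{6253}$ ($B = \frac{4}{-2 + \left(15318 + 10^{2} - 2910\right)} = \frac{4}{-2 + \left(15318 + 100 - 2910\right)} = \frac{4}{-2 + 12508} = \frac{4}{12506} = 4 \cdot \frac{1}{12506} = \frac{2}{6253} \approx 0.00031985$)
$a + B = - \frac{1}{39753} + \frac{2}{6253} = \frac{73253}{248575509}$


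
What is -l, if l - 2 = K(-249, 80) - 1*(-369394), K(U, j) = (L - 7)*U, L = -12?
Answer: -374127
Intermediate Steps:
K(U, j) = -19*U (K(U, j) = (-12 - 7)*U = -19*U)
l = 374127 (l = 2 + (-19*(-249) - 1*(-369394)) = 2 + (4731 + 369394) = 2 + 374125 = 374127)
-l = -1*374127 = -374127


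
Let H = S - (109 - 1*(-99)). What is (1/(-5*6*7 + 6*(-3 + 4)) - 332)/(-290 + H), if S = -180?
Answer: 67729/138312 ≈ 0.48968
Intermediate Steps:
H = -388 (H = -180 - (109 - 1*(-99)) = -180 - (109 + 99) = -180 - 1*208 = -180 - 208 = -388)
(1/(-5*6*7 + 6*(-3 + 4)) - 332)/(-290 + H) = (1/(-5*6*7 + 6*(-3 + 4)) - 332)/(-290 - 388) = (1/(-30*7 + 6*1) - 332)/(-678) = (1/(-210 + 6) - 332)*(-1/678) = (1/(-204) - 332)*(-1/678) = (-1/204 - 332)*(-1/678) = -67729/204*(-1/678) = 67729/138312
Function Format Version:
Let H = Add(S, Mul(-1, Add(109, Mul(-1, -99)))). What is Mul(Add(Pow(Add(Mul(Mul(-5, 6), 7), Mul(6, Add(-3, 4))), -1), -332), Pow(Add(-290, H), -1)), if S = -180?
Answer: Rational(67729, 138312) ≈ 0.48968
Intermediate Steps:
H = -388 (H = Add(-180, Mul(-1, Add(109, Mul(-1, -99)))) = Add(-180, Mul(-1, Add(109, 99))) = Add(-180, Mul(-1, 208)) = Add(-180, -208) = -388)
Mul(Add(Pow(Add(Mul(Mul(-5, 6), 7), Mul(6, Add(-3, 4))), -1), -332), Pow(Add(-290, H), -1)) = Mul(Add(Pow(Add(Mul(Mul(-5, 6), 7), Mul(6, Add(-3, 4))), -1), -332), Pow(Add(-290, -388), -1)) = Mul(Add(Pow(Add(Mul(-30, 7), Mul(6, 1)), -1), -332), Pow(-678, -1)) = Mul(Add(Pow(Add(-210, 6), -1), -332), Rational(-1, 678)) = Mul(Add(Pow(-204, -1), -332), Rational(-1, 678)) = Mul(Add(Rational(-1, 204), -332), Rational(-1, 678)) = Mul(Rational(-67729, 204), Rational(-1, 678)) = Rational(67729, 138312)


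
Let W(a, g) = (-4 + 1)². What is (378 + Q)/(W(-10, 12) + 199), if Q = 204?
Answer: 291/104 ≈ 2.7981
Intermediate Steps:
W(a, g) = 9 (W(a, g) = (-3)² = 9)
(378 + Q)/(W(-10, 12) + 199) = (378 + 204)/(9 + 199) = 582/208 = 582*(1/208) = 291/104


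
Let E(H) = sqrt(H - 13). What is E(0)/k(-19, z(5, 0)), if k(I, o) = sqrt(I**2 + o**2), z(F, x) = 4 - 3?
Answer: I*sqrt(4706)/362 ≈ 0.1895*I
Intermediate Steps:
z(F, x) = 1
E(H) = sqrt(-13 + H)
E(0)/k(-19, z(5, 0)) = sqrt(-13 + 0)/(sqrt((-19)**2 + 1**2)) = sqrt(-13)/(sqrt(361 + 1)) = (I*sqrt(13))/(sqrt(362)) = (I*sqrt(13))*(sqrt(362)/362) = I*sqrt(4706)/362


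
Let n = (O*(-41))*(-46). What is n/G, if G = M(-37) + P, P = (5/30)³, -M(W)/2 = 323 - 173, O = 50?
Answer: -20368800/64799 ≈ -314.34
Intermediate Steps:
M(W) = -300 (M(W) = -2*(323 - 173) = -2*150 = -300)
P = 1/216 (P = (5*(1/30))³ = (⅙)³ = 1/216 ≈ 0.0046296)
G = -64799/216 (G = -300 + 1/216 = -64799/216 ≈ -300.00)
n = 94300 (n = (50*(-41))*(-46) = -2050*(-46) = 94300)
n/G = 94300/(-64799/216) = 94300*(-216/64799) = -20368800/64799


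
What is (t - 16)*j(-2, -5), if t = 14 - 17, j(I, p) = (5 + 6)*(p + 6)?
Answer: -209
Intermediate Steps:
j(I, p) = 66 + 11*p (j(I, p) = 11*(6 + p) = 66 + 11*p)
t = -3
(t - 16)*j(-2, -5) = (-3 - 16)*(66 + 11*(-5)) = -19*(66 - 55) = -19*11 = -209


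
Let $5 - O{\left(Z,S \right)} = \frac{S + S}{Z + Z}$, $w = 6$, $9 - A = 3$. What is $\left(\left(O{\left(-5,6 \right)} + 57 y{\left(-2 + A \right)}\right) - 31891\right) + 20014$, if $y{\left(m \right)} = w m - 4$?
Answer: $- \frac{53654}{5} \approx -10731.0$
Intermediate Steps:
$A = 6$ ($A = 9 - 3 = 6$)
$y{\left(m \right)} = -4 + 6 m$ ($y{\left(m \right)} = 6 m - 4 = -4 + 6 m$)
$O{\left(Z,S \right)} = 5 - \frac{S}{Z}$ ($O{\left(Z,S \right)} = 5 - \frac{S + S}{Z + Z} = 5 - \frac{2 S}{2 Z} = 5 - 2 S \frac{1}{2 Z} = 5 - \frac{S}{Z}$)
$\left(\left(O{\left(-5,6 \right)} + 57 y{\left(-2 + A \right)}\right) - 31891\right) + 20014 = \left(\left(\left(5 - \frac{6}{-5}\right) + 57 \left(-4 + 6 \left(-2 + 6\right)\right)\right) - 31891\right) + 20014 = \left(\left(\left(5 - 6 \left(- \frac{1}{5}\right)\right) + 57 \left(-4 + 6 \cdot 4\right)\right) - 31891\right) + 20014 = \left(\left(\left(5 + \frac{6}{5}\right) + 57 \left(-4 + 24\right)\right) - 31891\right) + 20014 = \left(\left(\frac{31}{5} + 57 \cdot 20\right) - 31891\right) + 20014 = \left(\left(\frac{31}{5} + 1140\right) - 31891\right) + 20014 = \left(\frac{5731}{5} - 31891\right) + 20014 = - \frac{153724}{5} + 20014 = - \frac{53654}{5}$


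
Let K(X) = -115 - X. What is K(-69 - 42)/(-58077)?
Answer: 4/58077 ≈ 6.8874e-5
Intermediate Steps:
K(-69 - 42)/(-58077) = (-115 - (-69 - 42))/(-58077) = (-115 - 1*(-111))*(-1/58077) = (-115 + 111)*(-1/58077) = -4*(-1/58077) = 4/58077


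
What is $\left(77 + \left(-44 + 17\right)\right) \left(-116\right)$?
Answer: $-5800$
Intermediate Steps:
$\left(77 + \left(-44 + 17\right)\right) \left(-116\right) = \left(77 - 27\right) \left(-116\right) = 50 \left(-116\right) = -5800$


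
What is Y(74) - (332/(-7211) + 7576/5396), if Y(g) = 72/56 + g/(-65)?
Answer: -5358691717/4426075745 ≈ -1.2107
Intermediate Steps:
Y(g) = 9/7 - g/65 (Y(g) = 72*(1/56) + g*(-1/65) = 9/7 - g/65)
Y(74) - (332/(-7211) + 7576/5396) = (9/7 - 1/65*74) - (332/(-7211) + 7576/5396) = (9/7 - 74/65) - (332*(-1/7211) + 7576*(1/5396)) = 67/455 - (-332/7211 + 1894/1349) = 67/455 - 1*13209766/9727639 = 67/455 - 13209766/9727639 = -5358691717/4426075745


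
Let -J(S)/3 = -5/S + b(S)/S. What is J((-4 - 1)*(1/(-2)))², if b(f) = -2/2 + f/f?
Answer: 36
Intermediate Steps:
b(f) = 0 (b(f) = -2*½ + 1 = -1 + 1 = 0)
J(S) = 15/S (J(S) = -3*(-5/S + 0/S) = -3*(-5/S + 0) = -(-15)/S = 15/S)
J((-4 - 1)*(1/(-2)))² = (15/(((-4 - 1)*(1/(-2)))))² = (15/((-5*(-1)/2)))² = (15/((-5*(-½))))² = (15/(5/2))² = (15*(⅖))² = 6² = 36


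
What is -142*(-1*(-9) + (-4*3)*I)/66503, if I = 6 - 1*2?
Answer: 5538/66503 ≈ 0.083274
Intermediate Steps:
I = 4 (I = 6 - 2 = 4)
-142*(-1*(-9) + (-4*3)*I)/66503 = -142*(-1*(-9) - 4*3*4)/66503 = -142*(9 - 12*4)*(1/66503) = -142*(9 - 48)*(1/66503) = -142*(-39)*(1/66503) = 5538*(1/66503) = 5538/66503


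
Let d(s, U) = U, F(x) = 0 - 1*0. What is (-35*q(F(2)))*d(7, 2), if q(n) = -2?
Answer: 140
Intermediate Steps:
F(x) = 0 (F(x) = 0 + 0 = 0)
(-35*q(F(2)))*d(7, 2) = -35*(-2)*2 = 70*2 = 140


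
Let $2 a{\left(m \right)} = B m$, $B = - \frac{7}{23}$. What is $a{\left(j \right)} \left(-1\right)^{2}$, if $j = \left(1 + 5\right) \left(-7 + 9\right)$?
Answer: $- \frac{42}{23} \approx -1.8261$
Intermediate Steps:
$j = 12$ ($j = 6 \cdot 2 = 12$)
$B = - \frac{7}{23}$ ($B = \left(-7\right) \frac{1}{23} = - \frac{7}{23} \approx -0.30435$)
$a{\left(m \right)} = - \frac{7 m}{46}$ ($a{\left(m \right)} = \frac{\left(- \frac{7}{23}\right) m}{2} = - \frac{7 m}{46}$)
$a{\left(j \right)} \left(-1\right)^{2} = \left(- \frac{7}{46}\right) 12 \left(-1\right)^{2} = \left(- \frac{42}{23}\right) 1 = - \frac{42}{23}$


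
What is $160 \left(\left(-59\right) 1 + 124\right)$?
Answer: $10400$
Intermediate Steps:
$160 \left(\left(-59\right) 1 + 124\right) = 160 \left(-59 + 124\right) = 160 \cdot 65 = 10400$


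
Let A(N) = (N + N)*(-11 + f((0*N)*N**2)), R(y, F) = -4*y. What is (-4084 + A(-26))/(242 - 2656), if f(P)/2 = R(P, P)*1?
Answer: 1756/1207 ≈ 1.4548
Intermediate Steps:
f(P) = -8*P (f(P) = 2*(-4*P*1) = 2*(-4*P) = -8*P)
A(N) = -22*N (A(N) = (N + N)*(-11 - 8*0*N*N**2) = (2*N)*(-11 - 0*N**2) = (2*N)*(-11 - 8*0) = (2*N)*(-11 + 0) = (2*N)*(-11) = -22*N)
(-4084 + A(-26))/(242 - 2656) = (-4084 - 22*(-26))/(242 - 2656) = (-4084 + 572)/(-2414) = -3512*(-1/2414) = 1756/1207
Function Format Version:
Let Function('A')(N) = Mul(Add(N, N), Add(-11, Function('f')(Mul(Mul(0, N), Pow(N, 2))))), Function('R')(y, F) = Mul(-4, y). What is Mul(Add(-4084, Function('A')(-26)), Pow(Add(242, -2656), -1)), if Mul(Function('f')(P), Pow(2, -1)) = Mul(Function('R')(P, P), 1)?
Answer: Rational(1756, 1207) ≈ 1.4548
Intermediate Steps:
Function('f')(P) = Mul(-8, P) (Function('f')(P) = Mul(2, Mul(Mul(-4, P), 1)) = Mul(2, Mul(-4, P)) = Mul(-8, P))
Function('A')(N) = Mul(-22, N) (Function('A')(N) = Mul(Add(N, N), Add(-11, Mul(-8, Mul(Mul(0, N), Pow(N, 2))))) = Mul(Mul(2, N), Add(-11, Mul(-8, Mul(0, Pow(N, 2))))) = Mul(Mul(2, N), Add(-11, Mul(-8, 0))) = Mul(Mul(2, N), Add(-11, 0)) = Mul(Mul(2, N), -11) = Mul(-22, N))
Mul(Add(-4084, Function('A')(-26)), Pow(Add(242, -2656), -1)) = Mul(Add(-4084, Mul(-22, -26)), Pow(Add(242, -2656), -1)) = Mul(Add(-4084, 572), Pow(-2414, -1)) = Mul(-3512, Rational(-1, 2414)) = Rational(1756, 1207)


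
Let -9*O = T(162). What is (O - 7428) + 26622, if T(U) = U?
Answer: 19176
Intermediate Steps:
O = -18 (O = -⅑*162 = -18)
(O - 7428) + 26622 = (-18 - 7428) + 26622 = -7446 + 26622 = 19176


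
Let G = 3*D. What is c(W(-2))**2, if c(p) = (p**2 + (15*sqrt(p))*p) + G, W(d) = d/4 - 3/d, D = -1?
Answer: 169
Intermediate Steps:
W(d) = -3/d + d/4 (W(d) = d*(1/4) - 3/d = d/4 - 3/d = -3/d + d/4)
G = -3 (G = 3*(-1) = -3)
c(p) = -3 + p**2 + 15*p**(3/2) (c(p) = (p**2 + (15*sqrt(p))*p) - 3 = (p**2 + 15*p**(3/2)) - 3 = -3 + p**2 + 15*p**(3/2))
c(W(-2))**2 = (-3 + (-3/(-2) + (1/4)*(-2))**2 + 15*(-3/(-2) + (1/4)*(-2))**(3/2))**2 = (-3 + (-3*(-1/2) - 1/2)**2 + 15*(-3*(-1/2) - 1/2)**(3/2))**2 = (-3 + (3/2 - 1/2)**2 + 15*(3/2 - 1/2)**(3/2))**2 = (-3 + 1**2 + 15*1**(3/2))**2 = (-3 + 1 + 15*1)**2 = (-3 + 1 + 15)**2 = 13**2 = 169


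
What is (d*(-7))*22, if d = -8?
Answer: 1232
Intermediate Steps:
(d*(-7))*22 = -8*(-7)*22 = 56*22 = 1232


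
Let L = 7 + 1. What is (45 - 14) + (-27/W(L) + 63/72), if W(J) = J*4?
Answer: 993/32 ≈ 31.031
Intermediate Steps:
L = 8
W(J) = 4*J
(45 - 14) + (-27/W(L) + 63/72) = (45 - 14) + (-27/(4*8) + 63/72) = 31 + (-27/32 + 63*(1/72)) = 31 + (-27*1/32 + 7/8) = 31 + (-27/32 + 7/8) = 31 + 1/32 = 993/32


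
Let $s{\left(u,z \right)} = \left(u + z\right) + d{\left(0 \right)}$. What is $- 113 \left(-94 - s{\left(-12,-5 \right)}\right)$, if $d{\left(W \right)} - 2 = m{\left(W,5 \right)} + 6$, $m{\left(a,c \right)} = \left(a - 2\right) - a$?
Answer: $9379$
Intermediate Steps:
$m{\left(a,c \right)} = -2$ ($m{\left(a,c \right)} = \left(-2 + a\right) - a = -2$)
$d{\left(W \right)} = 6$ ($d{\left(W \right)} = 2 + \left(-2 + 6\right) = 2 + 4 = 6$)
$s{\left(u,z \right)} = 6 + u + z$ ($s{\left(u,z \right)} = \left(u + z\right) + 6 = 6 + u + z$)
$- 113 \left(-94 - s{\left(-12,-5 \right)}\right) = - 113 \left(-94 - \left(6 - 12 - 5\right)\right) = - 113 \left(-94 - -11\right) = - 113 \left(-94 + 11\right) = \left(-113\right) \left(-83\right) = 9379$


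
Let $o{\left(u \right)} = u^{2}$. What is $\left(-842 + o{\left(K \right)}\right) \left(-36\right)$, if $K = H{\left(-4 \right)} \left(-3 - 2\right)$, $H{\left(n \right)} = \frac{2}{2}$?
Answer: $29412$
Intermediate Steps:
$H{\left(n \right)} = 1$ ($H{\left(n \right)} = 2 \cdot \frac{1}{2} = 1$)
$K = -5$ ($K = 1 \left(-3 - 2\right) = 1 \left(-5\right) = -5$)
$\left(-842 + o{\left(K \right)}\right) \left(-36\right) = \left(-842 + \left(-5\right)^{2}\right) \left(-36\right) = \left(-842 + 25\right) \left(-36\right) = \left(-817\right) \left(-36\right) = 29412$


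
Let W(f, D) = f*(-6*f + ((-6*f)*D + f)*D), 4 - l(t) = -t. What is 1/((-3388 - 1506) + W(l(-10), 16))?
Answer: -1/59830 ≈ -1.6714e-5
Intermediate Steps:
l(t) = 4 + t (l(t) = 4 - (-1)*t = 4 + t)
W(f, D) = f*(-6*f + D*(f - 6*D*f)) (W(f, D) = f*(-6*f + (-6*D*f + f)*D) = f*(-6*f + (f - 6*D*f)*D) = f*(-6*f + D*(f - 6*D*f)))
1/((-3388 - 1506) + W(l(-10), 16)) = 1/((-3388 - 1506) + (4 - 10)**2*(-6 + 16 - 6*16**2)) = 1/(-4894 + (-6)**2*(-6 + 16 - 6*256)) = 1/(-4894 + 36*(-6 + 16 - 1536)) = 1/(-4894 + 36*(-1526)) = 1/(-4894 - 54936) = 1/(-59830) = -1/59830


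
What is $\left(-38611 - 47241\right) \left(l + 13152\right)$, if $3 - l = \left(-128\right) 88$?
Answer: $-2096419988$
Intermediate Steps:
$l = 11267$ ($l = 3 - \left(-128\right) 88 = 3 - -11264 = 3 + 11264 = 11267$)
$\left(-38611 - 47241\right) \left(l + 13152\right) = \left(-38611 - 47241\right) \left(11267 + 13152\right) = \left(-85852\right) 24419 = -2096419988$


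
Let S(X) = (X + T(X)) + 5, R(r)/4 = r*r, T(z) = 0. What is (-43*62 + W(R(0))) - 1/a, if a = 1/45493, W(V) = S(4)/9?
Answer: -48158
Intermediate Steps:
R(r) = 4*r**2 (R(r) = 4*(r*r) = 4*r**2)
S(X) = 5 + X (S(X) = (X + 0) + 5 = X + 5 = 5 + X)
W(V) = 1 (W(V) = (5 + 4)/9 = 9*(1/9) = 1)
a = 1/45493 ≈ 2.1981e-5
(-43*62 + W(R(0))) - 1/a = (-43*62 + 1) - 1/1/45493 = (-2666 + 1) - 1*45493 = -2665 - 45493 = -48158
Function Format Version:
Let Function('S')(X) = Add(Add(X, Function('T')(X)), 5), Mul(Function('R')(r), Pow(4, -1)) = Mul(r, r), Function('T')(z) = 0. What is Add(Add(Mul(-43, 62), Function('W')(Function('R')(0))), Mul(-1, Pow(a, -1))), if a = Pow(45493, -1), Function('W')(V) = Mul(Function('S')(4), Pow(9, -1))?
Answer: -48158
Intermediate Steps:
Function('R')(r) = Mul(4, Pow(r, 2)) (Function('R')(r) = Mul(4, Mul(r, r)) = Mul(4, Pow(r, 2)))
Function('S')(X) = Add(5, X) (Function('S')(X) = Add(Add(X, 0), 5) = Add(X, 5) = Add(5, X))
Function('W')(V) = 1 (Function('W')(V) = Mul(Add(5, 4), Pow(9, -1)) = Mul(9, Rational(1, 9)) = 1)
a = Rational(1, 45493) ≈ 2.1981e-5
Add(Add(Mul(-43, 62), Function('W')(Function('R')(0))), Mul(-1, Pow(a, -1))) = Add(Add(Mul(-43, 62), 1), Mul(-1, Pow(Rational(1, 45493), -1))) = Add(Add(-2666, 1), Mul(-1, 45493)) = Add(-2665, -45493) = -48158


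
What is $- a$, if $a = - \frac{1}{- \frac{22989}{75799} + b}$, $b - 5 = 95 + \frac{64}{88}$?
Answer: $\frac{833789}{83732413} \approx 0.0099578$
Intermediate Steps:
$b = \frac{1108}{11}$ ($b = 5 + \left(95 + \frac{64}{88}\right) = 5 + \left(95 + 64 \cdot \frac{1}{88}\right) = 5 + \left(95 + \frac{8}{11}\right) = 5 + \frac{1053}{11} = \frac{1108}{11} \approx 100.73$)
$a = - \frac{833789}{83732413}$ ($a = - \frac{1}{- \frac{22989}{75799} + \frac{1108}{11}} = - \frac{1}{\frac{83732413}{833789}} = \left(-1\right) \frac{833789}{83732413} = - \frac{833789}{83732413} \approx -0.0099578$)
$- a = \left(-1\right) \left(- \frac{833789}{83732413}\right) = \frac{833789}{83732413}$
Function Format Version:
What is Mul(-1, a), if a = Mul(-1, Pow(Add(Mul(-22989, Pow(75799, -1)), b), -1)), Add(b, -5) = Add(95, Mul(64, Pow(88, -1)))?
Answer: Rational(833789, 83732413) ≈ 0.0099578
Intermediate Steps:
b = Rational(1108, 11) (b = Add(5, Add(95, Mul(64, Pow(88, -1)))) = Add(5, Add(95, Mul(64, Rational(1, 88)))) = Add(5, Add(95, Rational(8, 11))) = Add(5, Rational(1053, 11)) = Rational(1108, 11) ≈ 100.73)
a = Rational(-833789, 83732413) (a = Mul(-1, Pow(Add(Mul(-22989, Pow(75799, -1)), Rational(1108, 11)), -1)) = Mul(-1, Pow(Add(Mul(-22989, Rational(1, 75799)), Rational(1108, 11)), -1)) = Mul(-1, Pow(Add(Rational(-22989, 75799), Rational(1108, 11)), -1)) = Mul(-1, Pow(Rational(83732413, 833789), -1)) = Mul(-1, Rational(833789, 83732413)) = Rational(-833789, 83732413) ≈ -0.0099578)
Mul(-1, a) = Mul(-1, Rational(-833789, 83732413)) = Rational(833789, 83732413)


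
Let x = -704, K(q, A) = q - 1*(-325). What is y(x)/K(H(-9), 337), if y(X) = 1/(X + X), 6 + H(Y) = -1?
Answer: -1/447744 ≈ -2.2334e-6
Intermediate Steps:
H(Y) = -7 (H(Y) = -6 - 1 = -7)
K(q, A) = 325 + q (K(q, A) = q + 325 = 325 + q)
y(X) = 1/(2*X)
y(x)/K(H(-9), 337) = ((½)/(-704))/(325 - 7) = ((½)*(-1/704))/318 = -1/1408*1/318 = -1/447744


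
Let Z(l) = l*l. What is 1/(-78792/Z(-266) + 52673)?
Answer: 361/19014551 ≈ 1.8985e-5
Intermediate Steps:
Z(l) = l**2
1/(-78792/Z(-266) + 52673) = 1/(-78792/((-266)**2) + 52673) = 1/(-78792/70756 + 52673) = 1/(-78792*1/70756 + 52673) = 1/(-402/361 + 52673) = 1/(19014551/361) = 361/19014551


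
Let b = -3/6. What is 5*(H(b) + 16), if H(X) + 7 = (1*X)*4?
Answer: 35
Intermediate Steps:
b = -½ (b = -3*⅙ = -½ ≈ -0.50000)
H(X) = -7 + 4*X (H(X) = -7 + (1*X)*4 = -7 + X*4 = -7 + 4*X)
5*(H(b) + 16) = 5*((-7 + 4*(-½)) + 16) = 5*((-7 - 2) + 16) = 5*(-9 + 16) = 5*7 = 35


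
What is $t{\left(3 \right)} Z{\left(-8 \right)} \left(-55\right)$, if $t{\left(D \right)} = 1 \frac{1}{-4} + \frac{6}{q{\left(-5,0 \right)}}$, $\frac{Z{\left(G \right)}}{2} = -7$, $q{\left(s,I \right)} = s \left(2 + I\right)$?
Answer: $- \frac{1309}{2} \approx -654.5$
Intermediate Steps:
$Z{\left(G \right)} = -14$ ($Z{\left(G \right)} = 2 \left(-7\right) = -14$)
$t{\left(D \right)} = - \frac{17}{20}$ ($t{\left(D \right)} = 1 \frac{1}{-4} + \frac{6}{\left(-5\right) \left(2 + 0\right)} = 1 \left(- \frac{1}{4}\right) + \frac{6}{\left(-5\right) 2} = - \frac{1}{4} + \frac{6}{-10} = - \frac{1}{4} + 6 \left(- \frac{1}{10}\right) = - \frac{1}{4} - \frac{3}{5} = - \frac{17}{20}$)
$t{\left(3 \right)} Z{\left(-8 \right)} \left(-55\right) = \left(- \frac{17}{20}\right) \left(-14\right) \left(-55\right) = \frac{119}{10} \left(-55\right) = - \frac{1309}{2}$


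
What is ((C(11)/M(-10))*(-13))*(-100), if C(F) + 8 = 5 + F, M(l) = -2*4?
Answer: -1300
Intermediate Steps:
M(l) = -8
C(F) = -3 + F (C(F) = -8 + (5 + F) = -3 + F)
((C(11)/M(-10))*(-13))*(-100) = (((-3 + 11)/(-8))*(-13))*(-100) = ((8*(-⅛))*(-13))*(-100) = -1*(-13)*(-100) = 13*(-100) = -1300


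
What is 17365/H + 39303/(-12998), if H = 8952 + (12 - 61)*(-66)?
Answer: -63309022/39598407 ≈ -1.5988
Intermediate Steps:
H = 12186 (H = 8952 - 49*(-66) = 8952 + 3234 = 12186)
17365/H + 39303/(-12998) = 17365/12186 + 39303/(-12998) = 17365*(1/12186) + 39303*(-1/12998) = 17365/12186 - 39303/12998 = -63309022/39598407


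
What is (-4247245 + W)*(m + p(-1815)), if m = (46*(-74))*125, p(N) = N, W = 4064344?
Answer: 78156340815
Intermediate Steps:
m = -425500 (m = -3404*125 = -425500)
(-4247245 + W)*(m + p(-1815)) = (-4247245 + 4064344)*(-425500 - 1815) = -182901*(-427315) = 78156340815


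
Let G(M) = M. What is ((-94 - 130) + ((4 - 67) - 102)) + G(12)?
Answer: -377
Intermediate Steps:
((-94 - 130) + ((4 - 67) - 102)) + G(12) = ((-94 - 130) + ((4 - 67) - 102)) + 12 = (-224 + (-63 - 102)) + 12 = (-224 - 165) + 12 = -389 + 12 = -377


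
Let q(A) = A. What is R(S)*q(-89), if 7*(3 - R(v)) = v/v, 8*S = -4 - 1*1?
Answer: -1780/7 ≈ -254.29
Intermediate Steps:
S = -5/8 (S = (-4 - 1*1)/8 = (-4 - 1)/8 = (⅛)*(-5) = -5/8 ≈ -0.62500)
R(v) = 20/7 (R(v) = 3 - v/(7*v) = 3 - ⅐*1 = 3 - ⅐ = 20/7)
R(S)*q(-89) = (20/7)*(-89) = -1780/7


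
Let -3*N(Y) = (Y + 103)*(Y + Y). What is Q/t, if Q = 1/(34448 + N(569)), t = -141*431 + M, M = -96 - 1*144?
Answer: 1/13450729104 ≈ 7.4345e-11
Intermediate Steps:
M = -240 (M = -96 - 144 = -240)
t = -61011 (t = -141*431 - 240 = -60771 - 240 = -61011)
N(Y) = -2*Y*(103 + Y)/3 (N(Y) = -(Y + 103)*(Y + Y)/3 = -(103 + Y)*2*Y/3 = -2*Y*(103 + Y)/3)
Q = -1/220464 (Q = 1/(34448 - ⅔*569*(103 + 569)) = 1/(34448 - ⅔*569*672) = 1/(34448 - 254912) = 1/(-220464) = -1/220464 ≈ -4.5359e-6)
Q/t = -1/220464/(-61011) = -1/220464*(-1/61011) = 1/13450729104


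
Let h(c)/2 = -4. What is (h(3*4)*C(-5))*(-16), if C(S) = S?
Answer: -640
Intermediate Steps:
h(c) = -8 (h(c) = 2*(-4) = -8)
(h(3*4)*C(-5))*(-16) = -8*(-5)*(-16) = 40*(-16) = -640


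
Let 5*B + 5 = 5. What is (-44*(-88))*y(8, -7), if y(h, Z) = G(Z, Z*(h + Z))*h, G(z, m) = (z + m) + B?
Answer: -433664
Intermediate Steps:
B = 0 (B = -1 + (1/5)*5 = -1 + 1 = 0)
G(z, m) = m + z (G(z, m) = (z + m) + 0 = (m + z) + 0 = m + z)
y(h, Z) = h*(Z + Z*(Z + h)) (y(h, Z) = (Z*(h + Z) + Z)*h = (Z*(Z + h) + Z)*h = (Z + Z*(Z + h))*h = h*(Z + Z*(Z + h)))
(-44*(-88))*y(8, -7) = (-44*(-88))*(-7*8*(1 - 7 + 8)) = 3872*(-7*8*2) = 3872*(-112) = -433664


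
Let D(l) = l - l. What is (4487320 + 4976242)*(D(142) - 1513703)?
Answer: -14325022190086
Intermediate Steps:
D(l) = 0
(4487320 + 4976242)*(D(142) - 1513703) = (4487320 + 4976242)*(0 - 1513703) = 9463562*(-1513703) = -14325022190086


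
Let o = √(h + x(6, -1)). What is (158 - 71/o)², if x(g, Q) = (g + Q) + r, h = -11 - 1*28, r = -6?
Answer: 993519/40 + 5609*I*√10/5 ≈ 24838.0 + 3547.4*I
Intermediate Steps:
h = -39 (h = -11 - 28 = -39)
x(g, Q) = -6 + Q + g (x(g, Q) = (g + Q) - 6 = (Q + g) - 6 = -6 + Q + g)
o = 2*I*√10 (o = √(-39 + (-6 - 1 + 6)) = √(-39 - 1) = √(-40) = 2*I*√10 ≈ 6.3246*I)
(158 - 71/o)² = (158 - 71*(-I*√10/20))² = (158 - (-71)*I*√10/20)² = (158 + 71*I*√10/20)²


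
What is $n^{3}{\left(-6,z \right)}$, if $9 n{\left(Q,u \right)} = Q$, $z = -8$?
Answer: $- \frac{8}{27} \approx -0.2963$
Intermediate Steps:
$n{\left(Q,u \right)} = \frac{Q}{9}$
$n^{3}{\left(-6,z \right)} = \left(\frac{1}{9} \left(-6\right)\right)^{3} = \left(- \frac{2}{3}\right)^{3} = - \frac{8}{27}$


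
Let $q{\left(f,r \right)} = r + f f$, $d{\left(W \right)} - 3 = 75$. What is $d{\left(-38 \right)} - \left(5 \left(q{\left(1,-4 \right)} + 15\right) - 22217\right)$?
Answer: $22235$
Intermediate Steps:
$d{\left(W \right)} = 78$ ($d{\left(W \right)} = 3 + 75 = 78$)
$q{\left(f,r \right)} = r + f^{2}$
$d{\left(-38 \right)} - \left(5 \left(q{\left(1,-4 \right)} + 15\right) - 22217\right) = 78 - \left(5 \left(\left(-4 + 1^{2}\right) + 15\right) - 22217\right) = 78 - \left(5 \left(\left(-4 + 1\right) + 15\right) - 22217\right) = 78 - \left(5 \left(-3 + 15\right) - 22217\right) = 78 - \left(5 \cdot 12 - 22217\right) = 78 - \left(60 - 22217\right) = 78 - -22157 = 78 + 22157 = 22235$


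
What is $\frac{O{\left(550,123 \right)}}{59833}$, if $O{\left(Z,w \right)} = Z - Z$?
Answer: $0$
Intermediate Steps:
$O{\left(Z,w \right)} = 0$
$\frac{O{\left(550,123 \right)}}{59833} = \frac{0}{59833} = 0 \cdot \frac{1}{59833} = 0$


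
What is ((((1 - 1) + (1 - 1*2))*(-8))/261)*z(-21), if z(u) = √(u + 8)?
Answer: 8*I*√13/261 ≈ 0.11051*I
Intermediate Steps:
z(u) = √(8 + u)
((((1 - 1) + (1 - 1*2))*(-8))/261)*z(-21) = ((((1 - 1) + (1 - 1*2))*(-8))/261)*√(8 - 21) = (((0 + (1 - 2))*(-8))*(1/261))*√(-13) = (((0 - 1)*(-8))*(1/261))*(I*√13) = (-1*(-8)*(1/261))*(I*√13) = (8*(1/261))*(I*√13) = 8*(I*√13)/261 = 8*I*√13/261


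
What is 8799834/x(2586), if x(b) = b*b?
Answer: 1466639/1114566 ≈ 1.3159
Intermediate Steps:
x(b) = b**2
8799834/x(2586) = 8799834/(2586**2) = 8799834/6687396 = 8799834*(1/6687396) = 1466639/1114566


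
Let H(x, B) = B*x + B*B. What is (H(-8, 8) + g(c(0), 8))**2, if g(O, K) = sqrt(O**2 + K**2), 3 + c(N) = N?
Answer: 73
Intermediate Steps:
c(N) = -3 + N
g(O, K) = sqrt(K**2 + O**2)
H(x, B) = B**2 + B*x (H(x, B) = B*x + B**2 = B**2 + B*x)
(H(-8, 8) + g(c(0), 8))**2 = (8*(8 - 8) + sqrt(8**2 + (-3 + 0)**2))**2 = (8*0 + sqrt(64 + (-3)**2))**2 = (0 + sqrt(64 + 9))**2 = (0 + sqrt(73))**2 = (sqrt(73))**2 = 73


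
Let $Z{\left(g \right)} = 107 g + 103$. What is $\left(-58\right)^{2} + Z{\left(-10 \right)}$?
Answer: $2397$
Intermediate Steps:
$Z{\left(g \right)} = 103 + 107 g$
$\left(-58\right)^{2} + Z{\left(-10 \right)} = \left(-58\right)^{2} + \left(103 + 107 \left(-10\right)\right) = 3364 + \left(103 - 1070\right) = 3364 - 967 = 2397$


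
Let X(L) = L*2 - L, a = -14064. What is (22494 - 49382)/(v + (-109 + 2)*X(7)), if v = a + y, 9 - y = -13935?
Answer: 26888/869 ≈ 30.941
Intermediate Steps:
y = 13944 (y = 9 - 1*(-13935) = 9 + 13935 = 13944)
X(L) = L (X(L) = 2*L - L = L)
v = -120 (v = -14064 + 13944 = -120)
(22494 - 49382)/(v + (-109 + 2)*X(7)) = (22494 - 49382)/(-120 + (-109 + 2)*7) = -26888/(-120 - 107*7) = -26888/(-120 - 749) = -26888/(-869) = -26888*(-1/869) = 26888/869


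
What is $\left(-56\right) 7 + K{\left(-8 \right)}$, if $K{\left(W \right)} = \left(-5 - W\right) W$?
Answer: $-416$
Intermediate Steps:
$K{\left(W \right)} = W \left(-5 - W\right)$
$\left(-56\right) 7 + K{\left(-8 \right)} = \left(-56\right) 7 - - 8 \left(5 - 8\right) = -392 - \left(-8\right) \left(-3\right) = -392 - 24 = -416$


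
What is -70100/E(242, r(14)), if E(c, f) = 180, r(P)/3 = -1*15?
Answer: -3505/9 ≈ -389.44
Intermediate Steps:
r(P) = -45 (r(P) = 3*(-1*15) = 3*(-15) = -45)
-70100/E(242, r(14)) = -70100/180 = -70100*1/180 = -3505/9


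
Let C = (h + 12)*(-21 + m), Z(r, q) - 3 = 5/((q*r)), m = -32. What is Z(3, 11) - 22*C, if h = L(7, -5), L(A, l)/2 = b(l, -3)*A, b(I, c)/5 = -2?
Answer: -4925080/33 ≈ -1.4924e+5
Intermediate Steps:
b(I, c) = -10 (b(I, c) = 5*(-2) = -10)
L(A, l) = -20*A (L(A, l) = 2*(-10*A) = -20*A)
h = -140 (h = -20*7 = -140)
Z(r, q) = 3 + 5/(q*r) (Z(r, q) = 3 + 5/((q*r)) = 3 + 5*(1/(q*r)) = 3 + 5/(q*r))
C = 6784 (C = (-140 + 12)*(-21 - 32) = -128*(-53) = 6784)
Z(3, 11) - 22*C = (3 + 5/(11*3)) - 22*6784 = (3 + 5*(1/11)*(⅓)) - 149248 = (3 + 5/33) - 149248 = 104/33 - 149248 = -4925080/33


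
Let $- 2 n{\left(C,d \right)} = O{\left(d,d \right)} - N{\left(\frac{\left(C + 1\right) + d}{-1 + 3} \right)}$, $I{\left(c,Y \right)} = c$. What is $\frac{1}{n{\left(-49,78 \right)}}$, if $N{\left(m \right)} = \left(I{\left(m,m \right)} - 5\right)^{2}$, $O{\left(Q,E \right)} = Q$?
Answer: $\frac{1}{11} \approx 0.090909$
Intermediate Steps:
$N{\left(m \right)} = \left(-5 + m\right)^{2}$ ($N{\left(m \right)} = \left(m - 5\right)^{2} = \left(-5 + m\right)^{2}$)
$n{\left(C,d \right)} = \frac{\left(- \frac{9}{2} + \frac{C}{2} + \frac{d}{2}\right)^{2}}{2} - \frac{d}{2}$ ($n{\left(C,d \right)} = - \frac{d - \left(-5 + \frac{\left(C + 1\right) + d}{-1 + 3}\right)^{2}}{2} = - \frac{d - \left(-5 + \frac{\left(1 + C\right) + d}{2}\right)^{2}}{2} = - \frac{d - \left(-5 + \left(1 + C + d\right) \frac{1}{2}\right)^{2}}{2} = - \frac{d - \left(-5 + \left(\frac{1}{2} + \frac{C}{2} + \frac{d}{2}\right)\right)^{2}}{2} = - \frac{d - \left(- \frac{9}{2} + \frac{C}{2} + \frac{d}{2}\right)^{2}}{2} = \frac{\left(- \frac{9}{2} + \frac{C}{2} + \frac{d}{2}\right)^{2}}{2} - \frac{d}{2}$)
$\frac{1}{n{\left(-49,78 \right)}} = \frac{1}{\left(- \frac{1}{2}\right) 78 + \frac{\left(-9 - 49 + 78\right)^{2}}{8}} = \frac{1}{-39 + \frac{20^{2}}{8}} = \frac{1}{-39 + \frac{1}{8} \cdot 400} = \frac{1}{-39 + 50} = \frac{1}{11}$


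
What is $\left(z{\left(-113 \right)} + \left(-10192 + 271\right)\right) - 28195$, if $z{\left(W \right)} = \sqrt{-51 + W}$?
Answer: $-38116 + 2 i \sqrt{41} \approx -38116.0 + 12.806 i$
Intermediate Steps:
$\left(z{\left(-113 \right)} + \left(-10192 + 271\right)\right) - 28195 = \left(\sqrt{-51 - 113} + \left(-10192 + 271\right)\right) - 28195 = \left(\sqrt{-164} - 9921\right) - 28195 = \left(2 i \sqrt{41} - 9921\right) - 28195 = \left(-9921 + 2 i \sqrt{41}\right) - 28195 = -38116 + 2 i \sqrt{41}$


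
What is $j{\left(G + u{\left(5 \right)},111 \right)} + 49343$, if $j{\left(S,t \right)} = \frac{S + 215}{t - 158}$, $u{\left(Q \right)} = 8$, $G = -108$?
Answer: $\frac{2319006}{47} \approx 49341.0$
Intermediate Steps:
$j{\left(S,t \right)} = \frac{215 + S}{-158 + t}$
$j{\left(G + u{\left(5 \right)},111 \right)} + 49343 = \frac{215 + \left(-108 + 8\right)}{-158 + 111} + 49343 = \frac{215 - 100}{-47} + 49343 = \left(- \frac{1}{47}\right) 115 + 49343 = - \frac{115}{47} + 49343 = \frac{2319006}{47}$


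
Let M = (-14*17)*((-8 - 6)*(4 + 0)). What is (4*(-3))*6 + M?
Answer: 13256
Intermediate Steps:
M = 13328 (M = -(-3332)*4 = -238*(-56) = 13328)
(4*(-3))*6 + M = (4*(-3))*6 + 13328 = -12*6 + 13328 = -72 + 13328 = 13256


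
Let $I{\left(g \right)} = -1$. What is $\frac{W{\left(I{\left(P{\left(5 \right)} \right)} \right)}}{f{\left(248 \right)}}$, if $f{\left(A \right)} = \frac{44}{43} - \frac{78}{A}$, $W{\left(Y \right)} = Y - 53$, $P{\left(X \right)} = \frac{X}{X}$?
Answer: $- \frac{287928}{3779} \approx -76.192$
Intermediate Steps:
$P{\left(X \right)} = 1$
$W{\left(Y \right)} = -53 + Y$
$f{\left(A \right)} = \frac{44}{43} - \frac{78}{A}$ ($f{\left(A \right)} = 44 \cdot \frac{1}{43} - \frac{78}{A} = \frac{44}{43} - \frac{78}{A}$)
$\frac{W{\left(I{\left(P{\left(5 \right)} \right)} \right)}}{f{\left(248 \right)}} = \frac{-53 - 1}{\frac{44}{43} - \frac{78}{248}} = - \frac{54}{\frac{44}{43} - \frac{39}{124}} = - \frac{54}{\frac{3779}{5332}} = \left(-54\right) \frac{5332}{3779} = - \frac{287928}{3779}$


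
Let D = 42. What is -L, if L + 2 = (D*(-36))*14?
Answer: 21170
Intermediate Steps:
L = -21170 (L = -2 + (42*(-36))*14 = -2 - 1512*14 = -2 - 21168 = -21170)
-L = -1*(-21170) = 21170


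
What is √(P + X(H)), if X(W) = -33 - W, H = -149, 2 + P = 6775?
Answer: 83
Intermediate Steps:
P = 6773 (P = -2 + 6775 = 6773)
√(P + X(H)) = √(6773 + (-33 - 1*(-149))) = √(6773 + (-33 + 149)) = √(6773 + 116) = √6889 = 83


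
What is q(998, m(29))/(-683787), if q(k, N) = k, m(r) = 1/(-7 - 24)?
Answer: -998/683787 ≈ -0.0014595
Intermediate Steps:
m(r) = -1/31 (m(r) = 1/(-31) = -1/31)
q(998, m(29))/(-683787) = 998/(-683787) = 998*(-1/683787) = -998/683787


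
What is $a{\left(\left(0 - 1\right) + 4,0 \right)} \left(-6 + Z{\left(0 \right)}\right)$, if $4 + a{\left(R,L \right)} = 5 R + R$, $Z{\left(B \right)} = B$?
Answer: $-84$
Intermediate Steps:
$a{\left(R,L \right)} = -4 + 6 R$ ($a{\left(R,L \right)} = -4 + \left(5 R + R\right) = -4 + 6 R$)
$a{\left(\left(0 - 1\right) + 4,0 \right)} \left(-6 + Z{\left(0 \right)}\right) = \left(-4 + 6 \left(\left(0 - 1\right) + 4\right)\right) \left(-6 + 0\right) = \left(-4 + 6 \left(-1 + 4\right)\right) \left(-6\right) = \left(-4 + 6 \cdot 3\right) \left(-6\right) = \left(-4 + 18\right) \left(-6\right) = 14 \left(-6\right) = -84$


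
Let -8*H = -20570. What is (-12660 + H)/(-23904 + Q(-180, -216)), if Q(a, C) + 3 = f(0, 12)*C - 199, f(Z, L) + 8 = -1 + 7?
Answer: 5765/13528 ≈ 0.42615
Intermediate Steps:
f(Z, L) = -2 (f(Z, L) = -8 + (-1 + 7) = -8 + 6 = -2)
Q(a, C) = -202 - 2*C (Q(a, C) = -3 + (-2*C - 199) = -3 + (-199 - 2*C) = -202 - 2*C)
H = 10285/4 (H = -⅛*(-20570) = 10285/4 ≈ 2571.3)
(-12660 + H)/(-23904 + Q(-180, -216)) = (-12660 + 10285/4)/(-23904 + (-202 - 2*(-216))) = -40355/(4*(-23904 + (-202 + 432))) = -40355/(4*(-23904 + 230)) = -40355/4/(-23674) = -40355/4*(-1/23674) = 5765/13528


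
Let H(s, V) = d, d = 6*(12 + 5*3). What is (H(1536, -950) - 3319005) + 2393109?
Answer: -925734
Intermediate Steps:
d = 162 (d = 6*(12 + 15) = 6*27 = 162)
H(s, V) = 162
(H(1536, -950) - 3319005) + 2393109 = (162 - 3319005) + 2393109 = -3318843 + 2393109 = -925734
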